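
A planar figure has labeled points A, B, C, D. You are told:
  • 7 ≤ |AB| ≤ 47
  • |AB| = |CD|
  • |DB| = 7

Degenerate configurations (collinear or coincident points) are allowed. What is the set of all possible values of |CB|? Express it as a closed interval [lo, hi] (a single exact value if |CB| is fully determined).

|AB| ∈ [7, 47]
|BD| ∈ {7}
|CD| ∈ [7, 47]
|AD| ∈ [0, 54]
|BC| ∈ [0, 54]
|AC| ∈ [0, 101]

|CB| ∈ [0, 54]  (≈ [0.0000, 54.0000])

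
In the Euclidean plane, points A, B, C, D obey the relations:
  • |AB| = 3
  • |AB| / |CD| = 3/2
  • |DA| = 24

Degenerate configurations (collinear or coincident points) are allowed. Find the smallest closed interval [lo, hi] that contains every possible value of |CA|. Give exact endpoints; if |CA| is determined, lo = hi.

|CA| ∈ [22, 26]  (≈ [22.0000, 26.0000])

|AB| ∈ {3}
|AD| ∈ {24}
|CD| ∈ {2}
|BD| ∈ [21, 27]
|AC| ∈ [22, 26]
|BC| ∈ [19, 29]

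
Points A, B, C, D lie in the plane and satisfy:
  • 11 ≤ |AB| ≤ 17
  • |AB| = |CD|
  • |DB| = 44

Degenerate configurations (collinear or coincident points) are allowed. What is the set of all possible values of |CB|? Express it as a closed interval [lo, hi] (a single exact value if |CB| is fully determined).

|CB| ∈ [27, 61]  (≈ [27.0000, 61.0000])

|AB| ∈ [11, 17]
|BD| ∈ {44}
|CD| ∈ [11, 17]
|AD| ∈ [27, 61]
|BC| ∈ [27, 61]
|AC| ∈ [10, 78]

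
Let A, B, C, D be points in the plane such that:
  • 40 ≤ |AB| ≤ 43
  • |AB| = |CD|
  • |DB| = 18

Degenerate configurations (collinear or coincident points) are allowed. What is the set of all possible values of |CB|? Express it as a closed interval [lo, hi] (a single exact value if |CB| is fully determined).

|CB| ∈ [22, 61]  (≈ [22.0000, 61.0000])

|AB| ∈ [40, 43]
|BD| ∈ {18}
|CD| ∈ [40, 43]
|AD| ∈ [22, 61]
|BC| ∈ [22, 61]
|AC| ∈ [0, 104]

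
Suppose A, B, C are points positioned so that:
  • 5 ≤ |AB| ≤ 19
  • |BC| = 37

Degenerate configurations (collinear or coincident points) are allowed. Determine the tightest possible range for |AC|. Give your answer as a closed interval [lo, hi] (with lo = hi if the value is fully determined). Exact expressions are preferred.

|AB| ∈ [5, 19]
|BC| ∈ {37}
|AC| ∈ [18, 56]

|AC| ∈ [18, 56]  (≈ [18.0000, 56.0000])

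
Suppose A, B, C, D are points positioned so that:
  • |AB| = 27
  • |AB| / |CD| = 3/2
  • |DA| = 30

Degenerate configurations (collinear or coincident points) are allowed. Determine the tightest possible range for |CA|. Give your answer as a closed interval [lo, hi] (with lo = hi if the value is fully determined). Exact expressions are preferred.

|AB| ∈ {27}
|AD| ∈ {30}
|CD| ∈ {18}
|BD| ∈ [3, 57]
|AC| ∈ [12, 48]
|BC| ∈ [0, 75]

|CA| ∈ [12, 48]  (≈ [12.0000, 48.0000])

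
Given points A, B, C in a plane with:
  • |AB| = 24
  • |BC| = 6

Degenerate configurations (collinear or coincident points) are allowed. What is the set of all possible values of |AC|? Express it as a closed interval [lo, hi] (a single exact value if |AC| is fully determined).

|AB| ∈ {24}
|BC| ∈ {6}
|AC| ∈ [18, 30]

|AC| ∈ [18, 30]  (≈ [18.0000, 30.0000])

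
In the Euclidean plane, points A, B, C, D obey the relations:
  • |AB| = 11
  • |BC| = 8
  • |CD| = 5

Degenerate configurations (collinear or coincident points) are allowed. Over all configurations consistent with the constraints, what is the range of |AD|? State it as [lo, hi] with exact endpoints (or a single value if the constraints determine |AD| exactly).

|AB| ∈ {11}
|BC| ∈ {8}
|CD| ∈ {5}
|AC| ∈ [3, 19]
|BD| ∈ [3, 13]
|AD| ∈ [0, 24]

|AD| ∈ [0, 24]  (≈ [0.0000, 24.0000])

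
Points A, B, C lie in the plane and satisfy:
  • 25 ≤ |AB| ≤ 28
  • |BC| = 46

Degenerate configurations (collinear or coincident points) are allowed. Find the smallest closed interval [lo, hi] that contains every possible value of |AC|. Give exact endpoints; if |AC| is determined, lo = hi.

|AB| ∈ [25, 28]
|BC| ∈ {46}
|AC| ∈ [18, 74]

|AC| ∈ [18, 74]  (≈ [18.0000, 74.0000])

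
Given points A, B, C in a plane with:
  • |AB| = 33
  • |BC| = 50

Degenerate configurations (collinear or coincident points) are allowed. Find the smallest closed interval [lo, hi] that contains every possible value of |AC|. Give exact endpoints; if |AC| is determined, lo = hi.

|AC| ∈ [17, 83]  (≈ [17.0000, 83.0000])

|AB| ∈ {33}
|BC| ∈ {50}
|AC| ∈ [17, 83]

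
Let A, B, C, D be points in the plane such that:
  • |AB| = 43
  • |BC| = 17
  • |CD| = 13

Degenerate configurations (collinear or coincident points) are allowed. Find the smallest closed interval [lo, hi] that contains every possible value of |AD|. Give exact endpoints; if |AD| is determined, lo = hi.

|AD| ∈ [13, 73]  (≈ [13.0000, 73.0000])

|AB| ∈ {43}
|BC| ∈ {17}
|CD| ∈ {13}
|AC| ∈ [26, 60]
|BD| ∈ [4, 30]
|AD| ∈ [13, 73]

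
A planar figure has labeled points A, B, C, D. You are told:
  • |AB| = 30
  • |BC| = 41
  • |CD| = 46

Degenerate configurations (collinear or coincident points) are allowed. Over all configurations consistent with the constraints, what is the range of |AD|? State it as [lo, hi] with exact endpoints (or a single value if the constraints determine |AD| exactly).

|AB| ∈ {30}
|BC| ∈ {41}
|CD| ∈ {46}
|AC| ∈ [11, 71]
|BD| ∈ [5, 87]
|AD| ∈ [0, 117]

|AD| ∈ [0, 117]  (≈ [0.0000, 117.0000])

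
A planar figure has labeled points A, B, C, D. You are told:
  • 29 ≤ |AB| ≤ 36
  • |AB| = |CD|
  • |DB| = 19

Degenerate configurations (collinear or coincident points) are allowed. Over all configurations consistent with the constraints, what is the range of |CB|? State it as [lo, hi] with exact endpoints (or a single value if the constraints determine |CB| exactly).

|CB| ∈ [10, 55]  (≈ [10.0000, 55.0000])

|AB| ∈ [29, 36]
|BD| ∈ {19}
|CD| ∈ [29, 36]
|AD| ∈ [10, 55]
|BC| ∈ [10, 55]
|AC| ∈ [0, 91]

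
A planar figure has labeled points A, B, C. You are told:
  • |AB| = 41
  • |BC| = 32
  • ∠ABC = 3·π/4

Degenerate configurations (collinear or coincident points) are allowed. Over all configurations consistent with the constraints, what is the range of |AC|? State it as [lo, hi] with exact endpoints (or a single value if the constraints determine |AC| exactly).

|AC| = √(1312·√(2) + 2705)  (≈ 67.5311)

|AB| ∈ {41}
|BC| ∈ {32}
|AC| ∈ {√(1312·√(2) + 2705)}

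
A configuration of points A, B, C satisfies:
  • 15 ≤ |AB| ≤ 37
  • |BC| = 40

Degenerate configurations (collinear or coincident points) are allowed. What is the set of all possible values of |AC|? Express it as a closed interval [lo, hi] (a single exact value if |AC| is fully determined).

|AB| ∈ [15, 37]
|BC| ∈ {40}
|AC| ∈ [3, 77]

|AC| ∈ [3, 77]  (≈ [3.0000, 77.0000])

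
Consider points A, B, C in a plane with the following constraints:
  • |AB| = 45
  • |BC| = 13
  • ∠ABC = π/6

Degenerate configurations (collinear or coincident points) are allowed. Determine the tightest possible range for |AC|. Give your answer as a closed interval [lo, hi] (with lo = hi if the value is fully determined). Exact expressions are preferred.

|AC| = √(2194 - 585·√(3))  (≈ 34.3620)

|AB| ∈ {45}
|BC| ∈ {13}
|AC| ∈ {√(2194 - 585·√(3))}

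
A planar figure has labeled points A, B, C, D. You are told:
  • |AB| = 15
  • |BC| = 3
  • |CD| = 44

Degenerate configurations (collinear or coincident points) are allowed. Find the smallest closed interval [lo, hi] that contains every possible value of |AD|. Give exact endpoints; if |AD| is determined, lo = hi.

|AB| ∈ {15}
|BC| ∈ {3}
|CD| ∈ {44}
|AC| ∈ [12, 18]
|BD| ∈ [41, 47]
|AD| ∈ [26, 62]

|AD| ∈ [26, 62]  (≈ [26.0000, 62.0000])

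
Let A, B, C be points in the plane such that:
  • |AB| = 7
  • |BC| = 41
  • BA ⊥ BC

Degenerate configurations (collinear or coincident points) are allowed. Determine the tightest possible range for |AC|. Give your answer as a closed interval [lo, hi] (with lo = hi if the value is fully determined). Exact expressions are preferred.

|AC| = √(1730)  (≈ 41.5933)

|AB| ∈ {7}
|BC| ∈ {41}
|AC| ∈ {√(1730)}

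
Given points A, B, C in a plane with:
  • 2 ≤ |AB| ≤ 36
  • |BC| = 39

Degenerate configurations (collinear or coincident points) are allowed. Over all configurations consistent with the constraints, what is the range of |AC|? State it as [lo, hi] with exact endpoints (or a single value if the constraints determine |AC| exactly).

|AC| ∈ [3, 75]  (≈ [3.0000, 75.0000])

|AB| ∈ [2, 36]
|BC| ∈ {39}
|AC| ∈ [3, 75]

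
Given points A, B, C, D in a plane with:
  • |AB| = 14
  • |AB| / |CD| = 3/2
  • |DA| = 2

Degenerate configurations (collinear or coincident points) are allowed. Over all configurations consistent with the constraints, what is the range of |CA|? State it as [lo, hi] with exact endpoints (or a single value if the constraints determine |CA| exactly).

|AB| ∈ {14}
|AD| ∈ {2}
|CD| ∈ {28/3}
|BD| ∈ [12, 16]
|AC| ∈ [22/3, 34/3]
|BC| ∈ [8/3, 76/3]

|CA| ∈ [22/3, 34/3]  (≈ [7.3333, 11.3333])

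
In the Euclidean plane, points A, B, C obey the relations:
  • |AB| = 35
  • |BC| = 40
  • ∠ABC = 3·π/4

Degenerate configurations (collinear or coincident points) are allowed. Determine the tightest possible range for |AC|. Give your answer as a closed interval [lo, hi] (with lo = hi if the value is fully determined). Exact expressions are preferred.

|AB| ∈ {35}
|BC| ∈ {40}
|AC| ∈ {5·√(56·√(2) + 113)}

|AC| = 5·√(56·√(2) + 113)  (≈ 69.3174)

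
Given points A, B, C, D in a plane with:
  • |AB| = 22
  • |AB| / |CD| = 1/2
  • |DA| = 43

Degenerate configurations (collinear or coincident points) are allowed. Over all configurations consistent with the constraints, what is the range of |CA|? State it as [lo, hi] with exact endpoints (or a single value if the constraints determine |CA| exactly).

|CA| ∈ [1, 87]  (≈ [1.0000, 87.0000])

|AB| ∈ {22}
|AD| ∈ {43}
|CD| ∈ {44}
|BD| ∈ [21, 65]
|AC| ∈ [1, 87]
|BC| ∈ [0, 109]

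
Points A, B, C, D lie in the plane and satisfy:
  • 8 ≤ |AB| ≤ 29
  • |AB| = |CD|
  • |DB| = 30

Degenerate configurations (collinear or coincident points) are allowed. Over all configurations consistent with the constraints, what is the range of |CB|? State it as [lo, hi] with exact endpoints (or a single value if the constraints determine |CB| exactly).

|AB| ∈ [8, 29]
|BD| ∈ {30}
|CD| ∈ [8, 29]
|AD| ∈ [1, 59]
|BC| ∈ [1, 59]
|AC| ∈ [0, 88]

|CB| ∈ [1, 59]  (≈ [1.0000, 59.0000])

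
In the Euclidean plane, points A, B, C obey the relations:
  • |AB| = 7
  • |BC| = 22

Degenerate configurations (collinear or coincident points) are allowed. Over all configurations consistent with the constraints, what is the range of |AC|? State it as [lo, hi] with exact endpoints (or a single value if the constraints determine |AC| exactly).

|AC| ∈ [15, 29]  (≈ [15.0000, 29.0000])

|AB| ∈ {7}
|BC| ∈ {22}
|AC| ∈ [15, 29]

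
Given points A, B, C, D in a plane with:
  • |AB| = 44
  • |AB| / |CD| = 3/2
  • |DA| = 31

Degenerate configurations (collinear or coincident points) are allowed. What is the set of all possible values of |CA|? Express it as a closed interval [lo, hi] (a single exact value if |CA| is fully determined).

|CA| ∈ [5/3, 181/3]  (≈ [1.6667, 60.3333])

|AB| ∈ {44}
|AD| ∈ {31}
|CD| ∈ {88/3}
|BD| ∈ [13, 75]
|AC| ∈ [5/3, 181/3]
|BC| ∈ [0, 313/3]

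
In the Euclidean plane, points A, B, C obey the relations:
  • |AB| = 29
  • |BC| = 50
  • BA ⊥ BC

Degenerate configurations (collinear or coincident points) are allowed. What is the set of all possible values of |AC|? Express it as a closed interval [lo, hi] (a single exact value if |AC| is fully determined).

|AB| ∈ {29}
|BC| ∈ {50}
|AC| ∈ {√(3341)}

|AC| = √(3341)  (≈ 57.8014)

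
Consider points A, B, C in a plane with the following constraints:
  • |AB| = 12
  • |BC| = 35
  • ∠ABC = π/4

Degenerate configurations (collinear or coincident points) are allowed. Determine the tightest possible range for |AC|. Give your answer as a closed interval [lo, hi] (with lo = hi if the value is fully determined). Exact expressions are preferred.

|AC| = √(1369 - 420·√(2))  (≈ 27.8394)

|AB| ∈ {12}
|BC| ∈ {35}
|AC| ∈ {√(1369 - 420·√(2))}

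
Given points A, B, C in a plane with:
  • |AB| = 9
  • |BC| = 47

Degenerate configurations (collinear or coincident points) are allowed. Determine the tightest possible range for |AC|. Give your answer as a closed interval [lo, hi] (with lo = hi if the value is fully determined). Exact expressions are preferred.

|AB| ∈ {9}
|BC| ∈ {47}
|AC| ∈ [38, 56]

|AC| ∈ [38, 56]  (≈ [38.0000, 56.0000])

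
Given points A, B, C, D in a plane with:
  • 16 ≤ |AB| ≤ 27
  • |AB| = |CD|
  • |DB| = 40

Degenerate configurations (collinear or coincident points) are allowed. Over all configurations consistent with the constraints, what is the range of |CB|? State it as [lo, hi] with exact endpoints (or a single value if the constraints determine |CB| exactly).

|CB| ∈ [13, 67]  (≈ [13.0000, 67.0000])

|AB| ∈ [16, 27]
|BD| ∈ {40}
|CD| ∈ [16, 27]
|AD| ∈ [13, 67]
|BC| ∈ [13, 67]
|AC| ∈ [0, 94]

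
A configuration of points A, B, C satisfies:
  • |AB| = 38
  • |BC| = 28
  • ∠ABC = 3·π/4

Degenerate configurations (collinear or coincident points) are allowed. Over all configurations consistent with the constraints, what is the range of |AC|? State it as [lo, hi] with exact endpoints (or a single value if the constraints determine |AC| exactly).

|AB| ∈ {38}
|BC| ∈ {28}
|AC| ∈ {2·√(266·√(2) + 557)}

|AC| = 2·√(266·√(2) + 557)  (≈ 61.0960)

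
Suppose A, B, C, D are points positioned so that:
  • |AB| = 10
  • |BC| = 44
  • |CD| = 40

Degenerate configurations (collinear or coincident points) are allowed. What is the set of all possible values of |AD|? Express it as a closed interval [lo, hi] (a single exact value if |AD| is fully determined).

|AB| ∈ {10}
|BC| ∈ {44}
|CD| ∈ {40}
|AC| ∈ [34, 54]
|BD| ∈ [4, 84]
|AD| ∈ [0, 94]

|AD| ∈ [0, 94]  (≈ [0.0000, 94.0000])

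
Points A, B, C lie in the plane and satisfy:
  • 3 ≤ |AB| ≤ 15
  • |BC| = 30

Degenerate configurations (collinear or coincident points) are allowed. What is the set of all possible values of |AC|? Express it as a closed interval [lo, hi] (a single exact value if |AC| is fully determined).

|AB| ∈ [3, 15]
|BC| ∈ {30}
|AC| ∈ [15, 45]

|AC| ∈ [15, 45]  (≈ [15.0000, 45.0000])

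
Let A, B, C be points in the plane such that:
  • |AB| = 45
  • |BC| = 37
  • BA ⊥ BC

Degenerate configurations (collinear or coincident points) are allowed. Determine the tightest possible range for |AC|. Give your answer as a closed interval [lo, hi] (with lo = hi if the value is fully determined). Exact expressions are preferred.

|AC| = √(3394)  (≈ 58.2580)

|AB| ∈ {45}
|BC| ∈ {37}
|AC| ∈ {√(3394)}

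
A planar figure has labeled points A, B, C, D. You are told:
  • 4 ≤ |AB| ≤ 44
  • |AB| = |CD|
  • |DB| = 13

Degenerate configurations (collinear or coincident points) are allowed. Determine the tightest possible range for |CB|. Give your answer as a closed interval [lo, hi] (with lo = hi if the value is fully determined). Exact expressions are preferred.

|AB| ∈ [4, 44]
|BD| ∈ {13}
|CD| ∈ [4, 44]
|AD| ∈ [0, 57]
|BC| ∈ [0, 57]
|AC| ∈ [0, 101]

|CB| ∈ [0, 57]  (≈ [0.0000, 57.0000])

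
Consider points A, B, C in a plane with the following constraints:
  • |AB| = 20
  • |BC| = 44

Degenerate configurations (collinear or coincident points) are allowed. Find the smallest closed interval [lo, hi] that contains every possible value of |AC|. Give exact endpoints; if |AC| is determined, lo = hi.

|AC| ∈ [24, 64]  (≈ [24.0000, 64.0000])

|AB| ∈ {20}
|BC| ∈ {44}
|AC| ∈ [24, 64]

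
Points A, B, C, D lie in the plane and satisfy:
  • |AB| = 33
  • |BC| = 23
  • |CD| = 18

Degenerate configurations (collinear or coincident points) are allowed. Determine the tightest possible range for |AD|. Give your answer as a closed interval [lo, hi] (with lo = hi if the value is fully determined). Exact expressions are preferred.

|AB| ∈ {33}
|BC| ∈ {23}
|CD| ∈ {18}
|AC| ∈ [10, 56]
|BD| ∈ [5, 41]
|AD| ∈ [0, 74]

|AD| ∈ [0, 74]  (≈ [0.0000, 74.0000])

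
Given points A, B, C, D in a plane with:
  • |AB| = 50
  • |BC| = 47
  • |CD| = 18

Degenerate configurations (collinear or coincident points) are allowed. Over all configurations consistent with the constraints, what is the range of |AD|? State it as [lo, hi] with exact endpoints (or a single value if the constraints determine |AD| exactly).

|AD| ∈ [0, 115]  (≈ [0.0000, 115.0000])

|AB| ∈ {50}
|BC| ∈ {47}
|CD| ∈ {18}
|AC| ∈ [3, 97]
|BD| ∈ [29, 65]
|AD| ∈ [0, 115]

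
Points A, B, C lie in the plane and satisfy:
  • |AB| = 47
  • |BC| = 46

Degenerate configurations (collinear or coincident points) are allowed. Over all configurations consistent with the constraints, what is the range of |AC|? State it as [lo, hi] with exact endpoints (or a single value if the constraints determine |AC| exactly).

|AB| ∈ {47}
|BC| ∈ {46}
|AC| ∈ [1, 93]

|AC| ∈ [1, 93]  (≈ [1.0000, 93.0000])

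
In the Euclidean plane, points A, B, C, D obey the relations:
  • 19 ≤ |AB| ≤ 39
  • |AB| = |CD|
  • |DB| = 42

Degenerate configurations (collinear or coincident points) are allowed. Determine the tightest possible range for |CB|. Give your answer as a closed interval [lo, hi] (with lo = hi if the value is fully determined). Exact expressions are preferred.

|AB| ∈ [19, 39]
|BD| ∈ {42}
|CD| ∈ [19, 39]
|AD| ∈ [3, 81]
|BC| ∈ [3, 81]
|AC| ∈ [0, 120]

|CB| ∈ [3, 81]  (≈ [3.0000, 81.0000])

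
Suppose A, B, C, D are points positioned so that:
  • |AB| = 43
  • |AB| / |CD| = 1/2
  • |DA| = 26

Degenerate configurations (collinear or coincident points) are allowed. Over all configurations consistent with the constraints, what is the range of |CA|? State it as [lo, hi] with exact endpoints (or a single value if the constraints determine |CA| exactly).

|AB| ∈ {43}
|AD| ∈ {26}
|CD| ∈ {86}
|BD| ∈ [17, 69]
|AC| ∈ [60, 112]
|BC| ∈ [17, 155]

|CA| ∈ [60, 112]  (≈ [60.0000, 112.0000])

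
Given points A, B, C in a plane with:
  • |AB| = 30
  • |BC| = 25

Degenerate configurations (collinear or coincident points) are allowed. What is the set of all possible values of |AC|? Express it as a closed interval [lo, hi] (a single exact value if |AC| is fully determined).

|AC| ∈ [5, 55]  (≈ [5.0000, 55.0000])

|AB| ∈ {30}
|BC| ∈ {25}
|AC| ∈ [5, 55]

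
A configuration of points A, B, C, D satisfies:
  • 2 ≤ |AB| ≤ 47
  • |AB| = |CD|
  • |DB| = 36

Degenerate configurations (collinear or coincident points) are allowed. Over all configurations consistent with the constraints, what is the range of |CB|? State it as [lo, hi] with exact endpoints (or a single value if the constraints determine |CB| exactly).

|CB| ∈ [0, 83]  (≈ [0.0000, 83.0000])

|AB| ∈ [2, 47]
|BD| ∈ {36}
|CD| ∈ [2, 47]
|AD| ∈ [0, 83]
|BC| ∈ [0, 83]
|AC| ∈ [0, 130]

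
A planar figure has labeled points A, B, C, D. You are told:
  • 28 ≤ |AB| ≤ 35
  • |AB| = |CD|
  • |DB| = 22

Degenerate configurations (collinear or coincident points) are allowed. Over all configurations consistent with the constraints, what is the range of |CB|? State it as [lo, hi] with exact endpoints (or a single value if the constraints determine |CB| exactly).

|CB| ∈ [6, 57]  (≈ [6.0000, 57.0000])

|AB| ∈ [28, 35]
|BD| ∈ {22}
|CD| ∈ [28, 35]
|AD| ∈ [6, 57]
|BC| ∈ [6, 57]
|AC| ∈ [0, 92]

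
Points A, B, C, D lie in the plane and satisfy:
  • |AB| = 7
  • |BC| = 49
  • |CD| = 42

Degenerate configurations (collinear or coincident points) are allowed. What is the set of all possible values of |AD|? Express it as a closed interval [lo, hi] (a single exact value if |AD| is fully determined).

|AB| ∈ {7}
|BC| ∈ {49}
|CD| ∈ {42}
|AC| ∈ [42, 56]
|BD| ∈ [7, 91]
|AD| ∈ [0, 98]

|AD| ∈ [0, 98]  (≈ [0.0000, 98.0000])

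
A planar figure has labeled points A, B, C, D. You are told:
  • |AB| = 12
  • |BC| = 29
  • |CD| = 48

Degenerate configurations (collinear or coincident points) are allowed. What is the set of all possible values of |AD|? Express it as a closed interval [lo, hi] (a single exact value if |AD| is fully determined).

|AB| ∈ {12}
|BC| ∈ {29}
|CD| ∈ {48}
|AC| ∈ [17, 41]
|BD| ∈ [19, 77]
|AD| ∈ [7, 89]

|AD| ∈ [7, 89]  (≈ [7.0000, 89.0000])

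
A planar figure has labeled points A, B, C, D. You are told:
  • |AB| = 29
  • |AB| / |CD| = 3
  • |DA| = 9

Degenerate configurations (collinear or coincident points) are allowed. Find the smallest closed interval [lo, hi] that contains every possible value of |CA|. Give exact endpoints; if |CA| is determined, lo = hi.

|CA| ∈ [2/3, 56/3]  (≈ [0.6667, 18.6667])

|AB| ∈ {29}
|AD| ∈ {9}
|CD| ∈ {29/3}
|BD| ∈ [20, 38]
|AC| ∈ [2/3, 56/3]
|BC| ∈ [31/3, 143/3]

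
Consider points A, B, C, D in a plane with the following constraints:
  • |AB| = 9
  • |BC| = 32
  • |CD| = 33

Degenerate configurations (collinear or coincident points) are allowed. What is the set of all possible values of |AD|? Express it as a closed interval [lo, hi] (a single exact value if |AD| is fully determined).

|AD| ∈ [0, 74]  (≈ [0.0000, 74.0000])

|AB| ∈ {9}
|BC| ∈ {32}
|CD| ∈ {33}
|AC| ∈ [23, 41]
|BD| ∈ [1, 65]
|AD| ∈ [0, 74]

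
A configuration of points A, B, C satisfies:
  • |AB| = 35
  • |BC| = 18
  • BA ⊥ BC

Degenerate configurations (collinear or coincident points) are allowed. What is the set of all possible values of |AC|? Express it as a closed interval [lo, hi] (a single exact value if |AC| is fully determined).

|AB| ∈ {35}
|BC| ∈ {18}
|AC| ∈ {√(1549)}

|AC| = √(1549)  (≈ 39.3573)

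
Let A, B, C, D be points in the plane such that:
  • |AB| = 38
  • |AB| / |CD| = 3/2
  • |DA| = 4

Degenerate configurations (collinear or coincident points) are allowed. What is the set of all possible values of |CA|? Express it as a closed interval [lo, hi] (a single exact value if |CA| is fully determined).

|AB| ∈ {38}
|AD| ∈ {4}
|CD| ∈ {76/3}
|BD| ∈ [34, 42]
|AC| ∈ [64/3, 88/3]
|BC| ∈ [26/3, 202/3]

|CA| ∈ [64/3, 88/3]  (≈ [21.3333, 29.3333])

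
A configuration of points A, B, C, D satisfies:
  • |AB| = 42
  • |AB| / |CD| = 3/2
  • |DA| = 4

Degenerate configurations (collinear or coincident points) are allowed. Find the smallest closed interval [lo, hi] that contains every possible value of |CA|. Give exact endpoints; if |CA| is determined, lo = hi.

|AB| ∈ {42}
|AD| ∈ {4}
|CD| ∈ {28}
|BD| ∈ [38, 46]
|AC| ∈ [24, 32]
|BC| ∈ [10, 74]

|CA| ∈ [24, 32]  (≈ [24.0000, 32.0000])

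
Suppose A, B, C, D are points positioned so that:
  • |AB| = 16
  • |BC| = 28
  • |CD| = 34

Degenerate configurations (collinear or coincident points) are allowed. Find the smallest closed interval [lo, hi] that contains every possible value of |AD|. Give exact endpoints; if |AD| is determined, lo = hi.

|AB| ∈ {16}
|BC| ∈ {28}
|CD| ∈ {34}
|AC| ∈ [12, 44]
|BD| ∈ [6, 62]
|AD| ∈ [0, 78]

|AD| ∈ [0, 78]  (≈ [0.0000, 78.0000])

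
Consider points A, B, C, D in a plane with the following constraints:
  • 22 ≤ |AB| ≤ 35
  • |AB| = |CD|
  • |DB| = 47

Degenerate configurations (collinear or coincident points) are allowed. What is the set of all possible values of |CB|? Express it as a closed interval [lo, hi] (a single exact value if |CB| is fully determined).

|CB| ∈ [12, 82]  (≈ [12.0000, 82.0000])

|AB| ∈ [22, 35]
|BD| ∈ {47}
|CD| ∈ [22, 35]
|AD| ∈ [12, 82]
|BC| ∈ [12, 82]
|AC| ∈ [0, 117]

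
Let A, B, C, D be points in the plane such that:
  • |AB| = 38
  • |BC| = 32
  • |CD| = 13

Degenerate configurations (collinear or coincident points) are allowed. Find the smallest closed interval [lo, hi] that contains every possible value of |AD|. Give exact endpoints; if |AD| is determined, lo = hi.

|AD| ∈ [0, 83]  (≈ [0.0000, 83.0000])

|AB| ∈ {38}
|BC| ∈ {32}
|CD| ∈ {13}
|AC| ∈ [6, 70]
|BD| ∈ [19, 45]
|AD| ∈ [0, 83]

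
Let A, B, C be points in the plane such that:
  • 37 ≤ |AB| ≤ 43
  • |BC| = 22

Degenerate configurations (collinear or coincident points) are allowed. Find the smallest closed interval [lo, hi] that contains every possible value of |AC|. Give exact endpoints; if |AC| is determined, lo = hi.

|AC| ∈ [15, 65]  (≈ [15.0000, 65.0000])

|AB| ∈ [37, 43]
|BC| ∈ {22}
|AC| ∈ [15, 65]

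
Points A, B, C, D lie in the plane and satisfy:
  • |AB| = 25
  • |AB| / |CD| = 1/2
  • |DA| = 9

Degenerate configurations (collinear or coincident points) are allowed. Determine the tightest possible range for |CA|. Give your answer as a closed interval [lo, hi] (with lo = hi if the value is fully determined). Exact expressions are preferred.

|CA| ∈ [41, 59]  (≈ [41.0000, 59.0000])

|AB| ∈ {25}
|AD| ∈ {9}
|CD| ∈ {50}
|BD| ∈ [16, 34]
|AC| ∈ [41, 59]
|BC| ∈ [16, 84]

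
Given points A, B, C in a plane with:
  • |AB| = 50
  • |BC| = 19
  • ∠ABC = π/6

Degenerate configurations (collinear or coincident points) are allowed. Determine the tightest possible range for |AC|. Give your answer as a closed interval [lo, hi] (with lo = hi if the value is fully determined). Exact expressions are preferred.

|AB| ∈ {50}
|BC| ∈ {19}
|AC| ∈ {√(2861 - 950·√(3))}

|AC| = √(2861 - 950·√(3))  (≈ 34.8648)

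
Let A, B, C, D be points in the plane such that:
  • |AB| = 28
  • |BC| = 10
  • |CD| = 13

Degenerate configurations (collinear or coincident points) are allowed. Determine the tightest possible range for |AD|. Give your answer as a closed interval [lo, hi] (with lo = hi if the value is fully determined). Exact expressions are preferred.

|AD| ∈ [5, 51]  (≈ [5.0000, 51.0000])

|AB| ∈ {28}
|BC| ∈ {10}
|CD| ∈ {13}
|AC| ∈ [18, 38]
|BD| ∈ [3, 23]
|AD| ∈ [5, 51]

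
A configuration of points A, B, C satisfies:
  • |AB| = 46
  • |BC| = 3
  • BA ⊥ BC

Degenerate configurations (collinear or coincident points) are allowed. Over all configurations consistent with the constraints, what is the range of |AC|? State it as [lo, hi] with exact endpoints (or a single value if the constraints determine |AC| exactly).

|AB| ∈ {46}
|BC| ∈ {3}
|AC| ∈ {5·√(85)}

|AC| = 5·√(85)  (≈ 46.0977)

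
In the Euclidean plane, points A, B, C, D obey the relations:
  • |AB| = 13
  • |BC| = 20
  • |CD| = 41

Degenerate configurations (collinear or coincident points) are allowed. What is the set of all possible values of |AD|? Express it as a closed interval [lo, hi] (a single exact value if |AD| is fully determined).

|AD| ∈ [8, 74]  (≈ [8.0000, 74.0000])

|AB| ∈ {13}
|BC| ∈ {20}
|CD| ∈ {41}
|AC| ∈ [7, 33]
|BD| ∈ [21, 61]
|AD| ∈ [8, 74]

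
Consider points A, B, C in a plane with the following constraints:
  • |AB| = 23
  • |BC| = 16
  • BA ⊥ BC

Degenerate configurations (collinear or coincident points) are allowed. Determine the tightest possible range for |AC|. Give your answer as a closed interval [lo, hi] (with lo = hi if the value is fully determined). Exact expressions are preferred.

|AB| ∈ {23}
|BC| ∈ {16}
|AC| ∈ {√(785)}

|AC| = √(785)  (≈ 28.0179)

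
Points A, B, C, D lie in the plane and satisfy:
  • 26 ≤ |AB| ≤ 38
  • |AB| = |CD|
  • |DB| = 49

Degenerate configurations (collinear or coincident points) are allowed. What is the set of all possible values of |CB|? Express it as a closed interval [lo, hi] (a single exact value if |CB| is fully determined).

|CB| ∈ [11, 87]  (≈ [11.0000, 87.0000])

|AB| ∈ [26, 38]
|BD| ∈ {49}
|CD| ∈ [26, 38]
|AD| ∈ [11, 87]
|BC| ∈ [11, 87]
|AC| ∈ [0, 125]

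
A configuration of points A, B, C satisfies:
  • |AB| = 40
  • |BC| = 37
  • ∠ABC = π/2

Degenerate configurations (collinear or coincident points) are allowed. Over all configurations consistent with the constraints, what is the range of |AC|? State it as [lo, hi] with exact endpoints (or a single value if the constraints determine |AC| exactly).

|AB| ∈ {40}
|BC| ∈ {37}
|AC| ∈ {√(2969)}

|AC| = √(2969)  (≈ 54.4885)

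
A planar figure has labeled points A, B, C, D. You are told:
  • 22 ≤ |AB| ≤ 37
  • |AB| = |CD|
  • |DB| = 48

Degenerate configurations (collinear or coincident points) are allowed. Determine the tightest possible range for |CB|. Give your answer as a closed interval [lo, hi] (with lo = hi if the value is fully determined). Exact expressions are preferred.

|AB| ∈ [22, 37]
|BD| ∈ {48}
|CD| ∈ [22, 37]
|AD| ∈ [11, 85]
|BC| ∈ [11, 85]
|AC| ∈ [0, 122]

|CB| ∈ [11, 85]  (≈ [11.0000, 85.0000])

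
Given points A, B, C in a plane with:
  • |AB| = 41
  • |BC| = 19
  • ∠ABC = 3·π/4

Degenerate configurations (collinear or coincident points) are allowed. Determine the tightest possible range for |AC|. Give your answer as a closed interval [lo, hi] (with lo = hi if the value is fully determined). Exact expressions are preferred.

|AC| = √(779·√(2) + 2042)  (≈ 56.0685)

|AB| ∈ {41}
|BC| ∈ {19}
|AC| ∈ {√(779·√(2) + 2042)}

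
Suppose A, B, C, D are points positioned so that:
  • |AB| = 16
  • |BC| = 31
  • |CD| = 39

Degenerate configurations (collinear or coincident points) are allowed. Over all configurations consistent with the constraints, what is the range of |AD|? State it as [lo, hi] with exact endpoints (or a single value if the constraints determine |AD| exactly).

|AB| ∈ {16}
|BC| ∈ {31}
|CD| ∈ {39}
|AC| ∈ [15, 47]
|BD| ∈ [8, 70]
|AD| ∈ [0, 86]

|AD| ∈ [0, 86]  (≈ [0.0000, 86.0000])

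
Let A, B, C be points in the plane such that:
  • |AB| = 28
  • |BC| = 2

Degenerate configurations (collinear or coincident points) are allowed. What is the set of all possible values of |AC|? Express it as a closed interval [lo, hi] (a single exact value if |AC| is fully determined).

|AB| ∈ {28}
|BC| ∈ {2}
|AC| ∈ [26, 30]

|AC| ∈ [26, 30]  (≈ [26.0000, 30.0000])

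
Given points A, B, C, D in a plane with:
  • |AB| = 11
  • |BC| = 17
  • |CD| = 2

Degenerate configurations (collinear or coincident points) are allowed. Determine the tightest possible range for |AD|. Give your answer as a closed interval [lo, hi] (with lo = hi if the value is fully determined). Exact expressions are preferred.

|AB| ∈ {11}
|BC| ∈ {17}
|CD| ∈ {2}
|AC| ∈ [6, 28]
|BD| ∈ [15, 19]
|AD| ∈ [4, 30]

|AD| ∈ [4, 30]  (≈ [4.0000, 30.0000])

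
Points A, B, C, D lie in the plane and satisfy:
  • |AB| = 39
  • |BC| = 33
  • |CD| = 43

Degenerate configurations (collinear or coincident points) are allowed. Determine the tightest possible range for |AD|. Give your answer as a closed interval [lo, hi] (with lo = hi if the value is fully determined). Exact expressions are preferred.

|AB| ∈ {39}
|BC| ∈ {33}
|CD| ∈ {43}
|AC| ∈ [6, 72]
|BD| ∈ [10, 76]
|AD| ∈ [0, 115]

|AD| ∈ [0, 115]  (≈ [0.0000, 115.0000])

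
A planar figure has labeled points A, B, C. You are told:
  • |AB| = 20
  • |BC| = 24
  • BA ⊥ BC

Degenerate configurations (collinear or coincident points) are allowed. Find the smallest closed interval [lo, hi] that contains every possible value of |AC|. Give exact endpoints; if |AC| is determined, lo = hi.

|AC| = 4·√(61)  (≈ 31.2410)

|AB| ∈ {20}
|BC| ∈ {24}
|AC| ∈ {4·√(61)}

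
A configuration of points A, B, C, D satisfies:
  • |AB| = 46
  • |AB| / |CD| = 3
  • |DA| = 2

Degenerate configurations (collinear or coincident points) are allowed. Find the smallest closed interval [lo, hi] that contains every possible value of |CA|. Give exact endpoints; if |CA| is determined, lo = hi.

|CA| ∈ [40/3, 52/3]  (≈ [13.3333, 17.3333])

|AB| ∈ {46}
|AD| ∈ {2}
|CD| ∈ {46/3}
|BD| ∈ [44, 48]
|AC| ∈ [40/3, 52/3]
|BC| ∈ [86/3, 190/3]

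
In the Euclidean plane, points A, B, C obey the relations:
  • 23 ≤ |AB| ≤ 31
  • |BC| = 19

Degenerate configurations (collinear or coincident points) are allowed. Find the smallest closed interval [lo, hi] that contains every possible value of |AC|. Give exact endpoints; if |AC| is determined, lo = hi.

|AB| ∈ [23, 31]
|BC| ∈ {19}
|AC| ∈ [4, 50]

|AC| ∈ [4, 50]  (≈ [4.0000, 50.0000])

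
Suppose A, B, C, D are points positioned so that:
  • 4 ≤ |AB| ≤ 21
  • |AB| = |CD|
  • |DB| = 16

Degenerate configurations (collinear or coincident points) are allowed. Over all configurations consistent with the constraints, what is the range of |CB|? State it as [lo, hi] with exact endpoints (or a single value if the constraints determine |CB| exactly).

|CB| ∈ [0, 37]  (≈ [0.0000, 37.0000])

|AB| ∈ [4, 21]
|BD| ∈ {16}
|CD| ∈ [4, 21]
|AD| ∈ [0, 37]
|BC| ∈ [0, 37]
|AC| ∈ [0, 58]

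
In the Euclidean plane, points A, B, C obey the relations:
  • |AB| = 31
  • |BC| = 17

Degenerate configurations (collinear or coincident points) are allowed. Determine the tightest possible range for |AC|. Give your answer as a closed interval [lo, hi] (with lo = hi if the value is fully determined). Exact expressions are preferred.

|AC| ∈ [14, 48]  (≈ [14.0000, 48.0000])

|AB| ∈ {31}
|BC| ∈ {17}
|AC| ∈ [14, 48]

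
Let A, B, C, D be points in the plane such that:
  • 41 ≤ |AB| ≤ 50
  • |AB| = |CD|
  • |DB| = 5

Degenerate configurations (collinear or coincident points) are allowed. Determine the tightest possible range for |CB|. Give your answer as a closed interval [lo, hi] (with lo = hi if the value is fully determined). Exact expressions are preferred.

|CB| ∈ [36, 55]  (≈ [36.0000, 55.0000])

|AB| ∈ [41, 50]
|BD| ∈ {5}
|CD| ∈ [41, 50]
|AD| ∈ [36, 55]
|BC| ∈ [36, 55]
|AC| ∈ [0, 105]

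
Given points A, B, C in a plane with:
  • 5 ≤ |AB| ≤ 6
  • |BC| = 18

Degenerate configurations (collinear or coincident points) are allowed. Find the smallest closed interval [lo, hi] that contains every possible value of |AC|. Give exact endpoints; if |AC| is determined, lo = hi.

|AB| ∈ [5, 6]
|BC| ∈ {18}
|AC| ∈ [12, 24]

|AC| ∈ [12, 24]  (≈ [12.0000, 24.0000])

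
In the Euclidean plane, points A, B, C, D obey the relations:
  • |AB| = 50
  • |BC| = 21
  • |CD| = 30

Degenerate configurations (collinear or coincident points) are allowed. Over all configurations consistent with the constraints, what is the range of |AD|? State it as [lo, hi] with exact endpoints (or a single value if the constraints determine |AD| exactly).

|AB| ∈ {50}
|BC| ∈ {21}
|CD| ∈ {30}
|AC| ∈ [29, 71]
|BD| ∈ [9, 51]
|AD| ∈ [0, 101]

|AD| ∈ [0, 101]  (≈ [0.0000, 101.0000])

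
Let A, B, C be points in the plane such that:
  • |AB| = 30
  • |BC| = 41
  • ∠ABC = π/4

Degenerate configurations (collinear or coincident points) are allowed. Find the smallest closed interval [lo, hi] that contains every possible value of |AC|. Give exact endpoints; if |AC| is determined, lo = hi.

|AB| ∈ {30}
|BC| ∈ {41}
|AC| ∈ {√(2581 - 1230·√(2))}

|AC| = √(2581 - 1230·√(2))  (≈ 29.0089)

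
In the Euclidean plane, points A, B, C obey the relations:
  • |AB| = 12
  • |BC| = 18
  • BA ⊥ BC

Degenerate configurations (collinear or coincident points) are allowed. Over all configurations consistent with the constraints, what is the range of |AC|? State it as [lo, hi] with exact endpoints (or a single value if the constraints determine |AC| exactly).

|AB| ∈ {12}
|BC| ∈ {18}
|AC| ∈ {6·√(13)}

|AC| = 6·√(13)  (≈ 21.6333)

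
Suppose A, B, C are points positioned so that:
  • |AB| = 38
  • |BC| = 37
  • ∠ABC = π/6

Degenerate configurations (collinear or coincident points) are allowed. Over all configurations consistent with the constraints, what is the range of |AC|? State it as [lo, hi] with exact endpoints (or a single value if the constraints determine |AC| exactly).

|AB| ∈ {38}
|BC| ∈ {37}
|AC| ∈ {√(2813 - 1406·√(3))}

|AC| = √(2813 - 1406·√(3))  (≈ 19.4354)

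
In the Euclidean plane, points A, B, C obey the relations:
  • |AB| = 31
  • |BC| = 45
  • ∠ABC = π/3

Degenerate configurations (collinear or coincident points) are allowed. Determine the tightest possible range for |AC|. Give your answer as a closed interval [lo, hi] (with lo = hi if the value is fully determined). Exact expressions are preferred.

|AB| ∈ {31}
|BC| ∈ {45}
|AC| ∈ {√(1591)}

|AC| = √(1591)  (≈ 39.8873)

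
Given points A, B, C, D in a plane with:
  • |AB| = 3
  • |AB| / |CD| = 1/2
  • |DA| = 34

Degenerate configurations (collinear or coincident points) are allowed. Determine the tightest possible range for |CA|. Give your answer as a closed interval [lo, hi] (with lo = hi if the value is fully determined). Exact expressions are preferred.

|AB| ∈ {3}
|AD| ∈ {34}
|CD| ∈ {6}
|BD| ∈ [31, 37]
|AC| ∈ [28, 40]
|BC| ∈ [25, 43]

|CA| ∈ [28, 40]  (≈ [28.0000, 40.0000])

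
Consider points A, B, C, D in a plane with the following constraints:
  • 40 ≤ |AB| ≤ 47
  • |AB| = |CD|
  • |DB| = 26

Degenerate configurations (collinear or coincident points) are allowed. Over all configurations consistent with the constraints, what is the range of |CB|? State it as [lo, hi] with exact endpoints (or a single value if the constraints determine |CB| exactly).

|AB| ∈ [40, 47]
|BD| ∈ {26}
|CD| ∈ [40, 47]
|AD| ∈ [14, 73]
|BC| ∈ [14, 73]
|AC| ∈ [0, 120]

|CB| ∈ [14, 73]  (≈ [14.0000, 73.0000])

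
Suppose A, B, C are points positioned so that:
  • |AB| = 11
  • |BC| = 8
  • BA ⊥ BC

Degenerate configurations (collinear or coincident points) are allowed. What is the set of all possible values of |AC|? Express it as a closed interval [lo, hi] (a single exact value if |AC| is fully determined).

|AC| = √(185)  (≈ 13.6015)

|AB| ∈ {11}
|BC| ∈ {8}
|AC| ∈ {√(185)}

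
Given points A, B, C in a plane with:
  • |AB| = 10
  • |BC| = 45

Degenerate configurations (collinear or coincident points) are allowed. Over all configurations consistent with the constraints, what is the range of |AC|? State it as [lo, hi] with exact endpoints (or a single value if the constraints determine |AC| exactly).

|AC| ∈ [35, 55]  (≈ [35.0000, 55.0000])

|AB| ∈ {10}
|BC| ∈ {45}
|AC| ∈ [35, 55]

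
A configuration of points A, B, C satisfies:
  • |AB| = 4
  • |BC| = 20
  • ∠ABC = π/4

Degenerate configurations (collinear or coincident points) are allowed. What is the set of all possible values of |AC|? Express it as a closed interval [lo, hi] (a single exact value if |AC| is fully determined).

|AC| = 4·√(26 - 5·√(2))  (≈ 17.4030)

|AB| ∈ {4}
|BC| ∈ {20}
|AC| ∈ {4·√(26 - 5·√(2))}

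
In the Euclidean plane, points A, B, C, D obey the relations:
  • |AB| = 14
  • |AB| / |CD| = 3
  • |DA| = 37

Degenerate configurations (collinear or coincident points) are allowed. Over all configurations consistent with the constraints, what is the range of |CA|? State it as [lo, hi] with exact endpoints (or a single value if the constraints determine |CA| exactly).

|CA| ∈ [97/3, 125/3]  (≈ [32.3333, 41.6667])

|AB| ∈ {14}
|AD| ∈ {37}
|CD| ∈ {14/3}
|BD| ∈ [23, 51]
|AC| ∈ [97/3, 125/3]
|BC| ∈ [55/3, 167/3]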